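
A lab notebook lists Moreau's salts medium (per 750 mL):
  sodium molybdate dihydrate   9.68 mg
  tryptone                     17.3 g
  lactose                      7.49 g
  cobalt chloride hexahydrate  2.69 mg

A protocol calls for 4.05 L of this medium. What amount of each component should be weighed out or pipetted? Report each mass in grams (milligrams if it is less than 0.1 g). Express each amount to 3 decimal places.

Ratio of target to recipe volume: 4050 / 750 = 5.4.
sodium molybdate dihydrate: 9.68 mg × (4050 mL / 750 mL) = 52.272 mg
tryptone: 17.3 g × (4050 mL / 750 mL) = 93.420 g
lactose: 7.49 g × (4050 mL / 750 mL) = 40.446 g
cobalt chloride hexahydrate: 2.69 mg × (4050 mL / 750 mL) = 14.526 mg

sodium molybdate dihydrate 52.272 mg; tryptone 93.420 g; lactose 40.446 g; cobalt chloride hexahydrate 14.526 mg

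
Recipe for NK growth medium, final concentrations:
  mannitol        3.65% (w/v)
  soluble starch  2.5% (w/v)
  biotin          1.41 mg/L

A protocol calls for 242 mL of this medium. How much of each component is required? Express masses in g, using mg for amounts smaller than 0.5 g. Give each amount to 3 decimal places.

Working volume: 242 mL = 0.242 L.
mannitol: 3.65% w/v = 36.5 g/L → 36.5 × 0.242 L = 8.833 g
soluble starch: 2.5% w/v = 25 g/L → 25 × 0.242 L = 6.050 g
biotin: 1.41 mg/L × 0.242 L = 0.341 mg

mannitol 8.833 g; soluble starch 6.050 g; biotin 0.341 mg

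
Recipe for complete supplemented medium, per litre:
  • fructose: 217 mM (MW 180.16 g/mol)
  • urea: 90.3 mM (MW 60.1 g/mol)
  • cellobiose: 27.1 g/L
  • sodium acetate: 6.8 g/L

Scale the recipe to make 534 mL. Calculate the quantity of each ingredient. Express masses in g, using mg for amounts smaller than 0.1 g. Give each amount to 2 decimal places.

fructose 20.88 g; urea 2.90 g; cellobiose 14.47 g; sodium acetate 3.63 g

Target volume = 534 mL = 0.534 L.
fructose: 217 mmol/L × 180.16 g/mol × 0.534 L ÷ 1000 = 20.88 g
urea: 90.3 mmol/L × 60.1 g/mol × 0.534 L ÷ 1000 = 2.90 g
cellobiose: 27.1 g/L × 0.534 L = 14.47 g
sodium acetate: 6.8 g/L × 0.534 L = 3.63 g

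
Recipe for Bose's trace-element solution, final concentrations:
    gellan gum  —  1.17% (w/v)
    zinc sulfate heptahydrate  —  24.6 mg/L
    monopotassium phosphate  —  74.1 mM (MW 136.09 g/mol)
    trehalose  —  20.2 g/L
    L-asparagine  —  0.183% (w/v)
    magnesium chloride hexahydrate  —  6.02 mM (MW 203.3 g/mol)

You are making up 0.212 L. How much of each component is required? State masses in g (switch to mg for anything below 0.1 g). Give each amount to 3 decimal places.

gellan gum 2.480 g; zinc sulfate heptahydrate 5.215 mg; monopotassium phosphate 2.138 g; trehalose 4.282 g; L-asparagine 0.388 g; magnesium chloride hexahydrate 0.259 g

Working volume: 0.212 L.
gellan gum: 1.17% w/v = 11.7 g/L → 11.7 × 0.212 L = 2.480 g
zinc sulfate heptahydrate: 24.6 mg/L × 0.212 L = 5.215 mg
monopotassium phosphate: 74.1 mmol/L × 136.09 g/mol × 0.212 L ÷ 1000 = 2.138 g
trehalose: 20.2 g/L × 0.212 L = 4.282 g
L-asparagine: 0.183% w/v = 1.83 g/L → 1.83 × 0.212 L = 0.388 g
magnesium chloride hexahydrate: 6.02 mmol/L × 203.3 g/mol × 0.212 L ÷ 1000 = 0.259 g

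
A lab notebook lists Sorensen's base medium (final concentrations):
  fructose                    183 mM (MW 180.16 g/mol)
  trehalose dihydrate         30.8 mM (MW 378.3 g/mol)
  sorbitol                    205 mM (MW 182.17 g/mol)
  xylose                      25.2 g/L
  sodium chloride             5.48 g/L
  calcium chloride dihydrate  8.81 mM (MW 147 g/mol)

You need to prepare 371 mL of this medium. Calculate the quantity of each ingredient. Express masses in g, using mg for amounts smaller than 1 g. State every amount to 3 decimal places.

Working volume: 371 mL = 0.371 L.
fructose: 183 mmol/L × 180.16 g/mol × 0.371 L ÷ 1000 = 12.232 g
trehalose dihydrate: 30.8 mmol/L × 378.3 g/mol × 0.371 L ÷ 1000 = 4.323 g
sorbitol: 205 mmol/L × 182.17 g/mol × 0.371 L ÷ 1000 = 13.855 g
xylose: 25.2 g/L × 0.371 L = 9.349 g
sodium chloride: 5.48 g/L × 0.371 L = 2.033 g
calcium chloride dihydrate: 8.81 mmol/L × 147 mg/mmol × 0.371 L = 480.471 mg

fructose 12.232 g; trehalose dihydrate 4.323 g; sorbitol 13.855 g; xylose 9.349 g; sodium chloride 2.033 g; calcium chloride dihydrate 480.471 mg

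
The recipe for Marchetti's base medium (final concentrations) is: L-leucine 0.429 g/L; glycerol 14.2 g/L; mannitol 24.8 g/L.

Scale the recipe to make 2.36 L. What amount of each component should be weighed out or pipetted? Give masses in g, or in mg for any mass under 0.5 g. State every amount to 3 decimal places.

Working volume: 2.36 L.
L-leucine: 0.429 g/L × 2.36 L = 1.012 g
glycerol: 14.2 g/L × 2.36 L = 33.512 g
mannitol: 24.8 g/L × 2.36 L = 58.528 g

L-leucine 1.012 g; glycerol 33.512 g; mannitol 58.528 g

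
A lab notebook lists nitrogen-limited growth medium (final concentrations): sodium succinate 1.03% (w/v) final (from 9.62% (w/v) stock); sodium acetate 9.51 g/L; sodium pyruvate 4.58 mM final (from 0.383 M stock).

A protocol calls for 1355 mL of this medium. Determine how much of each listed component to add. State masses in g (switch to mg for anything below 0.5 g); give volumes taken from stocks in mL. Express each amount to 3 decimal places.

sodium succinate 145.078 mL; sodium acetate 12.886 g; sodium pyruvate 16.203 mL

Target volume = 1355 mL = 1.355 L.
sodium succinate: dilute stock: 1.03% ÷ 9.62% × 1355 mL = 145.078 mL
sodium acetate: 9.51 g/L × 1.355 L = 12.886 g
sodium pyruvate: dilute stock: 4.58 mM × 1355 mL ÷ 383 mM = 16.203 mL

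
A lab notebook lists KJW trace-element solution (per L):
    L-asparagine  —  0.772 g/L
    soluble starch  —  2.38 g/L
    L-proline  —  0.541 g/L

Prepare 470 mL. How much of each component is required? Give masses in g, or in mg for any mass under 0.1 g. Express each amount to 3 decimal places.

L-asparagine 0.363 g; soluble starch 1.119 g; L-proline 0.254 g

Target volume = 470 mL = 0.47 L.
L-asparagine: 0.772 g/L × 0.47 L = 0.363 g
soluble starch: 2.38 g/L × 0.47 L = 1.119 g
L-proline: 0.541 g/L × 0.47 L = 0.254 g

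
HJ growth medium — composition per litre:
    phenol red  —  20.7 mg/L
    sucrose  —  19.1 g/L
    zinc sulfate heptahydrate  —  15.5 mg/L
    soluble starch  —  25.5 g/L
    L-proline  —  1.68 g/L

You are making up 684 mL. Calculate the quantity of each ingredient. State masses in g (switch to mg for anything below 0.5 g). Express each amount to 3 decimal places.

phenol red 14.159 mg; sucrose 13.064 g; zinc sulfate heptahydrate 10.602 mg; soluble starch 17.442 g; L-proline 1.149 g

Working volume: 684 mL = 0.684 L.
phenol red: 20.7 mg/L × 0.684 L = 14.159 mg
sucrose: 19.1 g/L × 0.684 L = 13.064 g
zinc sulfate heptahydrate: 15.5 mg/L × 0.684 L = 10.602 mg
soluble starch: 25.5 g/L × 0.684 L = 17.442 g
L-proline: 1.68 g/L × 0.684 L = 1.149 g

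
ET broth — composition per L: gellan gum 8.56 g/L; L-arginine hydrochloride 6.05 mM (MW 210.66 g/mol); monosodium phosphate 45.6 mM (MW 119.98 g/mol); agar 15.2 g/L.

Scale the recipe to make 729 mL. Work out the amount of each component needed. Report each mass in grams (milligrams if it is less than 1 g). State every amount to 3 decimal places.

Target volume = 729 mL = 0.729 L.
gellan gum: 8.56 g/L × 0.729 L = 6.240 g
L-arginine hydrochloride: 6.05 mmol/L × 210.66 mg/mmol × 0.729 L = 929.105 mg
monosodium phosphate: 45.6 mmol/L × 119.98 g/mol × 0.729 L ÷ 1000 = 3.988 g
agar: 15.2 g/L × 0.729 L = 11.081 g

gellan gum 6.240 g; L-arginine hydrochloride 929.105 mg; monosodium phosphate 3.988 g; agar 11.081 g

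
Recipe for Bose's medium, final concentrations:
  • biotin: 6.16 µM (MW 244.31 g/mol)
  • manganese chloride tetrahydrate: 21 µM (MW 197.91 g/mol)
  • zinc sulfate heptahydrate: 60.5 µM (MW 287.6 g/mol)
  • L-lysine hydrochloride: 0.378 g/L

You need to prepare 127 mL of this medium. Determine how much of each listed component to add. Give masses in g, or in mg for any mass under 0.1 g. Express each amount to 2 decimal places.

biotin 0.19 mg; manganese chloride tetrahydrate 0.53 mg; zinc sulfate heptahydrate 2.21 mg; L-lysine hydrochloride 48.01 mg

Scale factor relative to 1 L: 0.127.
biotin: 6.16 µmol/L × 244.31 g/mol × 0.127 L ÷ 1000 = 0.19 mg
manganese chloride tetrahydrate: 21 µmol/L × 197.91 g/mol × 0.127 L ÷ 1000 = 0.53 mg
zinc sulfate heptahydrate: 60.5 µmol/L × 287.6 g/mol × 0.127 L ÷ 1000 = 2.21 mg
L-lysine hydrochloride: 0.378 g/L × 0.127 L = 0.048006 g = 48.01 mg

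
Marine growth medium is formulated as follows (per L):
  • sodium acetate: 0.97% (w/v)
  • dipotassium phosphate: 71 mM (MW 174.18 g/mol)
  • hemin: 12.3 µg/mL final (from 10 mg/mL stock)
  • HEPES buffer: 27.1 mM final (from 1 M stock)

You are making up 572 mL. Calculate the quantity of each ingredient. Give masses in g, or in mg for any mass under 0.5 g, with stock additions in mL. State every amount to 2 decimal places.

sodium acetate 5.55 g; dipotassium phosphate 7.07 g; hemin 0.70 mL; HEPES buffer 15.50 mL

Scale factor relative to 1 L: 0.572.
sodium acetate: 0.97 g per 100 mL × 572 mL ÷ 100 = 5.55 g
dipotassium phosphate: 71 mmol/L × 174.18 g/mol × 0.572 L ÷ 1000 = 7.07 g
hemin: V = C2·V2/C1 = 12.3 µg/mL × 572 mL ÷ 10000 µg/mL = 0.70 mL
HEPES buffer: dilute stock: 27.1 mM × 572 mL ÷ 1000 mM = 15.50 mL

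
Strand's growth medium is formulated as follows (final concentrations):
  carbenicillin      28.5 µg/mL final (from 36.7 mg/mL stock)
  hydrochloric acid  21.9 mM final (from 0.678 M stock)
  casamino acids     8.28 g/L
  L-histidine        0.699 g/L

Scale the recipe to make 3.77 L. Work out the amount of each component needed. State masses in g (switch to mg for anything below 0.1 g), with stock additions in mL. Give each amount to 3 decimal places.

Working volume: 3.77 L.
carbenicillin: dilute stock: 28.5 µg/mL × 3770 mL ÷ 36700 µg/mL = 2.928 mL
hydrochloric acid: dilute stock: 21.9 mM × 3770 mL ÷ 678 mM = 121.774 mL
casamino acids: 8.28 g/L × 3.77 L = 31.216 g
L-histidine: 0.699 g/L × 3.77 L = 2.635 g

carbenicillin 2.928 mL; hydrochloric acid 121.774 mL; casamino acids 31.216 g; L-histidine 2.635 g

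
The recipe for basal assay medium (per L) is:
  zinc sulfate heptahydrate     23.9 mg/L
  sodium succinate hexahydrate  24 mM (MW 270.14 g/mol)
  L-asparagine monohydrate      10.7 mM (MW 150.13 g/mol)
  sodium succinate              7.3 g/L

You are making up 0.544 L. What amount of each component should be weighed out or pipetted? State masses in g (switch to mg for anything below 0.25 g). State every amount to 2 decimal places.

zinc sulfate heptahydrate 13.00 mg; sodium succinate hexahydrate 3.53 g; L-asparagine monohydrate 0.87 g; sodium succinate 3.97 g

Working volume: 0.544 L.
zinc sulfate heptahydrate: 23.9 mg/L × 0.544 L = 13.00 mg
sodium succinate hexahydrate: 24 mmol/L × 270.14 g/mol × 0.544 L ÷ 1000 = 3.53 g
L-asparagine monohydrate: 10.7 mmol/L × 150.13 g/mol × 0.544 L ÷ 1000 = 0.87 g
sodium succinate: 7.3 g/L × 0.544 L = 3.97 g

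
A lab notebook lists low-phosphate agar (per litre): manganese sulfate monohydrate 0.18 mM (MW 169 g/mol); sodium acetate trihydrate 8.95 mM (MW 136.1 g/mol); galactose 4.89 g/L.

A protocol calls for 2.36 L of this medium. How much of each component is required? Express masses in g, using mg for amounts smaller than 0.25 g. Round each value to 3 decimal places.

Working volume: 2.36 L.
manganese sulfate monohydrate: 0.18 mmol/L × 169 mg/mmol × 2.36 L = 71.791 mg
sodium acetate trihydrate: 8.95 mmol/L × 136.1 g/mol × 2.36 L ÷ 1000 = 2.875 g
galactose: 4.89 g/L × 2.36 L = 11.540 g

manganese sulfate monohydrate 71.791 mg; sodium acetate trihydrate 2.875 g; galactose 11.540 g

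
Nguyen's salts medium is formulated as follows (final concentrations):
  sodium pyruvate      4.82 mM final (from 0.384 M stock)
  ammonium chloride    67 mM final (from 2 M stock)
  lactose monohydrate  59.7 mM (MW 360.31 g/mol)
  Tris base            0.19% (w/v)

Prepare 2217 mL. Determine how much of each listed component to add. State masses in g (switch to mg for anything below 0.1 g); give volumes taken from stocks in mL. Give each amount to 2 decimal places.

sodium pyruvate 27.83 mL; ammonium chloride 74.27 mL; lactose monohydrate 47.69 g; Tris base 4.21 g

Working volume: 2217 mL = 2.217 L.
sodium pyruvate: V = C2·V2/C1 = 4.82 mM × 2217 mL ÷ 384 mM = 27.83 mL
ammonium chloride: V = C2·V2/C1 = 67 mM × 2217 mL ÷ 2000 mM = 74.27 mL
lactose monohydrate: 59.7 mmol/L × 360.31 g/mol × 2.217 L ÷ 1000 = 47.69 g
Tris base: 0.19% w/v = 1.9 g/L → 1.9 × 2.217 L = 4.21 g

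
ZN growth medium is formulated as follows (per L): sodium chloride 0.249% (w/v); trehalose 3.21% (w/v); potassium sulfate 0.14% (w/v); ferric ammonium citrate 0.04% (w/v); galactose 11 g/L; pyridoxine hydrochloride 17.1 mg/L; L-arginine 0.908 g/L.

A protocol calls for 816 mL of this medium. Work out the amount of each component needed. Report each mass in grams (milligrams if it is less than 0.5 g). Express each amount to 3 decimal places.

sodium chloride 2.032 g; trehalose 26.194 g; potassium sulfate 1.142 g; ferric ammonium citrate 326.400 mg; galactose 8.976 g; pyridoxine hydrochloride 13.954 mg; L-arginine 0.741 g

Scale factor relative to 1 L: 0.816.
sodium chloride: 0.249 g per 100 mL × 816 mL ÷ 100 = 2.032 g
trehalose: 3.21 g per 100 mL × 816 mL ÷ 100 = 26.194 g
potassium sulfate: 0.14% w/v = 1.4 g/L → 1.4 × 0.816 L = 1.142 g
ferric ammonium citrate: 0.04 g per 100 mL × 816 mL ÷ 100 = 0.3264 g = 326.400 mg
galactose: 11 g/L × 0.816 L = 8.976 g
pyridoxine hydrochloride: 17.1 mg/L × 0.816 L = 13.954 mg
L-arginine: 0.908 g/L × 0.816 L = 0.741 g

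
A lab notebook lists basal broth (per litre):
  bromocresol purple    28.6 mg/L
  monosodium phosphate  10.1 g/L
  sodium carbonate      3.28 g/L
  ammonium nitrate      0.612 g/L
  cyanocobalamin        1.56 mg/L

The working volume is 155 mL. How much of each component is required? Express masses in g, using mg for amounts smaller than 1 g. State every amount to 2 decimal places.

bromocresol purple 4.43 mg; monosodium phosphate 1.57 g; sodium carbonate 508.40 mg; ammonium nitrate 94.86 mg; cyanocobalamin 0.24 mg

Target volume = 155 mL = 0.155 L.
bromocresol purple: 28.6 mg/L × 0.155 L = 4.43 mg
monosodium phosphate: 10.1 g/L × 0.155 L = 1.57 g
sodium carbonate: 3.28 g/L × 0.155 L = 0.5084 g = 508.40 mg
ammonium nitrate: 0.612 g/L × 0.155 L = 0.09486 g = 94.86 mg
cyanocobalamin: 1.56 mg/L × 0.155 L = 0.24 mg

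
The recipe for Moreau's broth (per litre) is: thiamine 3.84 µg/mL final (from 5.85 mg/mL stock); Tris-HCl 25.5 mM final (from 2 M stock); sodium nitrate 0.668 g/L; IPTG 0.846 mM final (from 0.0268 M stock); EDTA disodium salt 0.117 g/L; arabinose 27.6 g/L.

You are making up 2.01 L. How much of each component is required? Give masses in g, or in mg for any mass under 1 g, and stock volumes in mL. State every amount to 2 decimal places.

Working volume: 2.01 L.
thiamine: V = C2·V2/C1 = 3.84 µg/mL × 2010 mL ÷ 5850 µg/mL = 1.32 mL
Tris-HCl: dilute stock: 25.5 mM × 2010 mL ÷ 2000 mM = 25.63 mL
sodium nitrate: 0.668 g/L × 2.01 L = 1.34 g
IPTG: C1V1 = C2V2 → 0.846 mM × 2010 mL ÷ 26.8 mM = 63.45 mL
EDTA disodium salt: 0.117 g/L × 2.01 L = 0.23517 g = 235.17 mg
arabinose: 27.6 g/L × 2.01 L = 55.48 g

thiamine 1.32 mL; Tris-HCl 25.63 mL; sodium nitrate 1.34 g; IPTG 63.45 mL; EDTA disodium salt 235.17 mg; arabinose 55.48 g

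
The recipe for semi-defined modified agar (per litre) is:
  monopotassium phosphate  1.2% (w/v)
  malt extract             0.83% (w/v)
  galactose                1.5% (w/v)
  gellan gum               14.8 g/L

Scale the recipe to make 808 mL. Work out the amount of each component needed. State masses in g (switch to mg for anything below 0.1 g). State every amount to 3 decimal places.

Target volume = 808 mL = 0.808 L.
monopotassium phosphate: 1.2 g per 100 mL × 808 mL ÷ 100 = 9.696 g
malt extract: 0.83% w/v = 8.3 g/L → 8.3 × 0.808 L = 6.706 g
galactose: 1.5% w/v = 15 g/L → 15 × 0.808 L = 12.120 g
gellan gum: 14.8 g/L × 0.808 L = 11.958 g

monopotassium phosphate 9.696 g; malt extract 6.706 g; galactose 12.120 g; gellan gum 11.958 g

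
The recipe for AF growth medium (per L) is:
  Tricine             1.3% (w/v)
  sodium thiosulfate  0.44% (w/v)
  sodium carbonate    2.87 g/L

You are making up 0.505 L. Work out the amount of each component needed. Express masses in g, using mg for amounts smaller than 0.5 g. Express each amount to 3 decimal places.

Tricine 6.565 g; sodium thiosulfate 2.222 g; sodium carbonate 1.449 g

Working volume: 0.505 L.
Tricine: 1.3 g per 100 mL × 505 mL ÷ 100 = 6.565 g
sodium thiosulfate: 0.44% w/v = 4.4 g/L → 4.4 × 0.505 L = 2.222 g
sodium carbonate: 2.87 g/L × 0.505 L = 1.449 g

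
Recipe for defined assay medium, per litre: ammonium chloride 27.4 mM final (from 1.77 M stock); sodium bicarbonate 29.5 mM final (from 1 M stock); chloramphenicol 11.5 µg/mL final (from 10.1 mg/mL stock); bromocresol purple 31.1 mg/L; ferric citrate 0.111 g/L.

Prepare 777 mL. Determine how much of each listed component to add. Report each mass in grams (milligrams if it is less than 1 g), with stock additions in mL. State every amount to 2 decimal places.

Working volume: 777 mL = 0.777 L.
ammonium chloride: V = C2·V2/C1 = 27.4 mM × 777 mL ÷ 1770 mM = 12.03 mL
sodium bicarbonate: dilute stock: 29.5 mM × 777 mL ÷ 1000 mM = 22.92 mL
chloramphenicol: C1V1 = C2V2 → 11.5 µg/mL × 777 mL ÷ 10100 µg/mL = 0.88 mL
bromocresol purple: 31.1 mg/L × 0.777 L = 24.16 mg
ferric citrate: 0.111 g/L × 0.777 L = 0.086247 g = 86.25 mg

ammonium chloride 12.03 mL; sodium bicarbonate 22.92 mL; chloramphenicol 0.88 mL; bromocresol purple 24.16 mg; ferric citrate 86.25 mg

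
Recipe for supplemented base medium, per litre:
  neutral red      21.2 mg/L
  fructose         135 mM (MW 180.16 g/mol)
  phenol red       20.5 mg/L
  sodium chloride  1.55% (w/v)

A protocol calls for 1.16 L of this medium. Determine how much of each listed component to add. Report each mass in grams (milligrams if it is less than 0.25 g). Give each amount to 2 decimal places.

Scale factor relative to 1 L: 1.16.
neutral red: 21.2 mg/L × 1.16 L = 24.59 mg
fructose: 135 mmol/L × 180.16 g/mol × 1.16 L ÷ 1000 = 28.21 g
phenol red: 20.5 mg/L × 1.16 L = 23.78 mg
sodium chloride: 1.55% w/v = 15.5 g/L → 15.5 × 1.16 L = 17.98 g

neutral red 24.59 mg; fructose 28.21 g; phenol red 23.78 mg; sodium chloride 17.98 g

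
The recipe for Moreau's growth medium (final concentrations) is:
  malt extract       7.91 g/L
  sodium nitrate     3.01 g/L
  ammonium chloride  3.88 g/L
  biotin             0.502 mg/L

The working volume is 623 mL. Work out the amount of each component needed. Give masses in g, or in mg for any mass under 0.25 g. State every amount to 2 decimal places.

malt extract 4.93 g; sodium nitrate 1.88 g; ammonium chloride 2.42 g; biotin 0.31 mg

Working volume: 623 mL = 0.623 L.
malt extract: 7.91 g/L × 0.623 L = 4.93 g
sodium nitrate: 3.01 g/L × 0.623 L = 1.88 g
ammonium chloride: 3.88 g/L × 0.623 L = 2.42 g
biotin: 0.502 mg/L × 0.623 L = 0.31 mg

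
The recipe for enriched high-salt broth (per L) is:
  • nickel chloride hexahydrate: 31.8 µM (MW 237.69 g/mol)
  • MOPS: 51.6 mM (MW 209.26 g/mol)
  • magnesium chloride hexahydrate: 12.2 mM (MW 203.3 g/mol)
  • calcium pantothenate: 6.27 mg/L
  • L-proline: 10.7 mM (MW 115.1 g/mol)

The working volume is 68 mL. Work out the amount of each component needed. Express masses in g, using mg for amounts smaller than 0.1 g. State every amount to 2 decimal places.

Scale factor relative to 1 L: 0.068.
nickel chloride hexahydrate: 31.8 µmol/L × 237.69 g/mol × 0.068 L ÷ 1000 = 0.51 mg
MOPS: 51.6 mmol/L × 209.26 g/mol × 0.068 L ÷ 1000 = 0.73 g
magnesium chloride hexahydrate: 12.2 mmol/L × 203.3 g/mol × 0.068 L ÷ 1000 = 0.17 g
calcium pantothenate: 6.27 mg/L × 0.068 L = 0.43 mg
L-proline: 10.7 mmol/L × 115.1 mg/mmol × 0.068 L = 83.75 mg

nickel chloride hexahydrate 0.51 mg; MOPS 0.73 g; magnesium chloride hexahydrate 0.17 g; calcium pantothenate 0.43 mg; L-proline 83.75 mg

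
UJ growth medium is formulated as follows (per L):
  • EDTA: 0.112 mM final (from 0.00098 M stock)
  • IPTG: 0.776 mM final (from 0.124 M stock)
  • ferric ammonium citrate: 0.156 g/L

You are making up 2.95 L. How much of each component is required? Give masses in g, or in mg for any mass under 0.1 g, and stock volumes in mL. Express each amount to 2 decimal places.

EDTA 337.14 mL; IPTG 18.46 mL; ferric ammonium citrate 0.46 g

Scale factor relative to 1 L: 2.95.
EDTA: C1V1 = C2V2 → 0.112 mM × 2950 mL ÷ 0.98 mM = 337.14 mL
IPTG: C1V1 = C2V2 → 0.776 mM × 2950 mL ÷ 124 mM = 18.46 mL
ferric ammonium citrate: 0.156 g/L × 2.95 L = 0.46 g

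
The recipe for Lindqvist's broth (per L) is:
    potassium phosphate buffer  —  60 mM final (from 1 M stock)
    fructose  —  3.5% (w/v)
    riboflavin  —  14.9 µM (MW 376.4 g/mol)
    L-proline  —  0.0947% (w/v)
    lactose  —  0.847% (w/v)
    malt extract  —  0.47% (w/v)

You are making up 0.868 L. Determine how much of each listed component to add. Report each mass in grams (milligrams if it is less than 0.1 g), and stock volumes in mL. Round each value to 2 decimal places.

Working volume: 0.868 L.
potassium phosphate buffer: C1V1 = C2V2 → 60 mM × 868 mL ÷ 1000 mM = 52.08 mL
fructose: 3.5 g per 100 mL × 868 mL ÷ 100 = 30.38 g
riboflavin: 14.9 µmol/L × 376.4 g/mol × 0.868 L ÷ 1000 = 4.87 mg
L-proline: 0.0947% w/v = 0.947 g/L → 0.947 × 0.868 L = 0.82 g
lactose: 0.847 g per 100 mL × 868 mL ÷ 100 = 7.35 g
malt extract: 0.47 g per 100 mL × 868 mL ÷ 100 = 4.08 g

potassium phosphate buffer 52.08 mL; fructose 30.38 g; riboflavin 4.87 mg; L-proline 0.82 g; lactose 7.35 g; malt extract 4.08 g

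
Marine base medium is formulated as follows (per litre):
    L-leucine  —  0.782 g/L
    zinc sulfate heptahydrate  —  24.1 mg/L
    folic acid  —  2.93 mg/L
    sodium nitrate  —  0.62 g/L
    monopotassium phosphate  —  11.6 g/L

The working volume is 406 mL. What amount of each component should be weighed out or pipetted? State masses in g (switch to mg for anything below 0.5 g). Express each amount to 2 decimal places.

Scale factor relative to 1 L: 0.406.
L-leucine: 0.782 g/L × 0.406 L = 0.317492 g = 317.49 mg
zinc sulfate heptahydrate: 24.1 mg/L × 0.406 L = 9.78 mg
folic acid: 2.93 mg/L × 0.406 L = 1.19 mg
sodium nitrate: 0.62 g/L × 0.406 L = 0.25172 g = 251.72 mg
monopotassium phosphate: 11.6 g/L × 0.406 L = 4.71 g

L-leucine 317.49 mg; zinc sulfate heptahydrate 9.78 mg; folic acid 1.19 mg; sodium nitrate 251.72 mg; monopotassium phosphate 4.71 g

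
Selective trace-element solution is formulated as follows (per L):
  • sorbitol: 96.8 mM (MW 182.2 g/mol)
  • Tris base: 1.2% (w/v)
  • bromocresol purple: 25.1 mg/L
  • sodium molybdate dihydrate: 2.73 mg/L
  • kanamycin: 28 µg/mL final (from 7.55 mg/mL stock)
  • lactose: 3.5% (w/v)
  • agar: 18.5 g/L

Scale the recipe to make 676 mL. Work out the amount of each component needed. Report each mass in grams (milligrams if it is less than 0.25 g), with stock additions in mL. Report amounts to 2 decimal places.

sorbitol 11.92 g; Tris base 8.11 g; bromocresol purple 16.97 mg; sodium molybdate dihydrate 1.85 mg; kanamycin 2.51 mL; lactose 23.66 g; agar 12.51 g

Scale factor relative to 1 L: 0.676.
sorbitol: 96.8 mmol/L × 182.2 g/mol × 0.676 L ÷ 1000 = 11.92 g
Tris base: 1.2% w/v = 12 g/L → 12 × 0.676 L = 8.11 g
bromocresol purple: 25.1 mg/L × 0.676 L = 16.97 mg
sodium molybdate dihydrate: 2.73 mg/L × 0.676 L = 1.85 mg
kanamycin: dilute stock: 28 µg/mL × 676 mL ÷ 7550 µg/mL = 2.51 mL
lactose: 3.5% w/v = 35 g/L → 35 × 0.676 L = 23.66 g
agar: 18.5 g/L × 0.676 L = 12.51 g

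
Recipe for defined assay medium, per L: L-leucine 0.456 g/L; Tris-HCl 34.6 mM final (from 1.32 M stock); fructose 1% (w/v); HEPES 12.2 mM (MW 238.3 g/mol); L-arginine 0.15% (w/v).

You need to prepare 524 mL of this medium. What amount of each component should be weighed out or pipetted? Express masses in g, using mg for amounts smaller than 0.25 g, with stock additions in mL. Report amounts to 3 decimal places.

L-leucine 238.944 mg; Tris-HCl 13.735 mL; fructose 5.240 g; HEPES 1.523 g; L-arginine 0.786 g

Working volume: 524 mL = 0.524 L.
L-leucine: 0.456 g/L × 0.524 L = 0.238944 g = 238.944 mg
Tris-HCl: C1V1 = C2V2 → 34.6 mM × 524 mL ÷ 1320 mM = 13.735 mL
fructose: 1% w/v = 10 g/L → 10 × 0.524 L = 5.240 g
HEPES: 12.2 mmol/L × 238.3 g/mol × 0.524 L ÷ 1000 = 1.523 g
L-arginine: 0.15% w/v = 1.5 g/L → 1.5 × 0.524 L = 0.786 g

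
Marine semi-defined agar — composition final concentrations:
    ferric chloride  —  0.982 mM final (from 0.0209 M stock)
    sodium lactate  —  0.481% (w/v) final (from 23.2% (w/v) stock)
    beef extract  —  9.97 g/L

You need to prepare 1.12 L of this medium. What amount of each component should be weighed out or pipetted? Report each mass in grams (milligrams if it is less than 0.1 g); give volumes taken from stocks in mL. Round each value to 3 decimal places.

Scale factor relative to 1 L: 1.12.
ferric chloride: C1V1 = C2V2 → 0.982 mM × 1120 mL ÷ 20.9 mM = 52.624 mL
sodium lactate: dilute stock: 0.481% ÷ 23.2% × 1120 mL = 23.221 mL
beef extract: 9.97 g/L × 1.12 L = 11.166 g

ferric chloride 52.624 mL; sodium lactate 23.221 mL; beef extract 11.166 g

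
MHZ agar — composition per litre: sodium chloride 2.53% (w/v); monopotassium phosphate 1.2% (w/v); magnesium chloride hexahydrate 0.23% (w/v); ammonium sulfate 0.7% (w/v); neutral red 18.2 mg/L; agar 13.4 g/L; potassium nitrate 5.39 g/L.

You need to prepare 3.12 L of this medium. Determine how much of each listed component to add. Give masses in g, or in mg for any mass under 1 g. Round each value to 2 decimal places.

Scale factor relative to 1 L: 3.12.
sodium chloride: 2.53 g per 100 mL × 3120 mL ÷ 100 = 78.94 g
monopotassium phosphate: 1.2 g per 100 mL × 3120 mL ÷ 100 = 37.44 g
magnesium chloride hexahydrate: 0.23% w/v = 2.3 g/L → 2.3 × 3.12 L = 7.18 g
ammonium sulfate: 0.7% w/v = 7 g/L → 7 × 3.12 L = 21.84 g
neutral red: 18.2 mg/L × 3.12 L = 56.78 mg
agar: 13.4 g/L × 3.12 L = 41.81 g
potassium nitrate: 5.39 g/L × 3.12 L = 16.82 g

sodium chloride 78.94 g; monopotassium phosphate 37.44 g; magnesium chloride hexahydrate 7.18 g; ammonium sulfate 21.84 g; neutral red 56.78 mg; agar 41.81 g; potassium nitrate 16.82 g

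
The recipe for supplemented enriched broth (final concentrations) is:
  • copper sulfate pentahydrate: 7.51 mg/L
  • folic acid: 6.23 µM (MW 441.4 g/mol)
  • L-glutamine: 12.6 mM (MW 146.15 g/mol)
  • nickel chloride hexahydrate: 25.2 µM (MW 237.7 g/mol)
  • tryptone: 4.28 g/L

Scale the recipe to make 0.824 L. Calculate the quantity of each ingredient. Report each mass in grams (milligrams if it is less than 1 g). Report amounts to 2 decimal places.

copper sulfate pentahydrate 6.19 mg; folic acid 2.27 mg; L-glutamine 1.52 g; nickel chloride hexahydrate 4.94 mg; tryptone 3.53 g

Working volume: 0.824 L.
copper sulfate pentahydrate: 7.51 mg/L × 0.824 L = 6.19 mg
folic acid: 6.23 µmol/L × 441.4 g/mol × 0.824 L ÷ 1000 = 2.27 mg
L-glutamine: 12.6 mmol/L × 146.15 g/mol × 0.824 L ÷ 1000 = 1.52 g
nickel chloride hexahydrate: 25.2 µmol/L × 237.7 g/mol × 0.824 L ÷ 1000 = 4.94 mg
tryptone: 4.28 g/L × 0.824 L = 3.53 g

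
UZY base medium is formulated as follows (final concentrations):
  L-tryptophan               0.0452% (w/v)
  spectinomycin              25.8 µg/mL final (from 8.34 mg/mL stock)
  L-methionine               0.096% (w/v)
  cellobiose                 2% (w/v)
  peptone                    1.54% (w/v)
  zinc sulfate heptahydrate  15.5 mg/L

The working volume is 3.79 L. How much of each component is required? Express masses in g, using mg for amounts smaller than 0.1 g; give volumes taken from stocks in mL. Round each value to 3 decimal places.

L-tryptophan 1.713 g; spectinomycin 11.724 mL; L-methionine 3.638 g; cellobiose 75.800 g; peptone 58.366 g; zinc sulfate heptahydrate 58.745 mg

Working volume: 3.79 L.
L-tryptophan: 0.0452 g per 100 mL × 3790 mL ÷ 100 = 1.713 g
spectinomycin: dilute stock: 25.8 µg/mL × 3790 mL ÷ 8340 µg/mL = 11.724 mL
L-methionine: 0.096 g per 100 mL × 3790 mL ÷ 100 = 3.638 g
cellobiose: 2% w/v = 20 g/L → 20 × 3.79 L = 75.800 g
peptone: 1.54 g per 100 mL × 3790 mL ÷ 100 = 58.366 g
zinc sulfate heptahydrate: 15.5 mg/L × 3.79 L = 58.745 mg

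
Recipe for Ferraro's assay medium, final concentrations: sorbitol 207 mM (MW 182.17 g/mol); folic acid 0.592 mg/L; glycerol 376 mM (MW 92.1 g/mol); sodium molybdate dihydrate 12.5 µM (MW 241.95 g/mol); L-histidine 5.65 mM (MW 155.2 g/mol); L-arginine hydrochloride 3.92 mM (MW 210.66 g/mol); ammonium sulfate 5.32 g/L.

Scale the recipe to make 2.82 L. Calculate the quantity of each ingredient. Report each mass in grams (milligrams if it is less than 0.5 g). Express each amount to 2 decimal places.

sorbitol 106.34 g; folic acid 1.67 mg; glycerol 97.66 g; sodium molybdate dihydrate 8.53 mg; L-histidine 2.47 g; L-arginine hydrochloride 2.33 g; ammonium sulfate 15.00 g

Scale factor relative to 1 L: 2.82.
sorbitol: 207 mmol/L × 182.17 g/mol × 2.82 L ÷ 1000 = 106.34 g
folic acid: 0.592 mg/L × 2.82 L = 1.67 mg
glycerol: 376 mmol/L × 92.1 g/mol × 2.82 L ÷ 1000 = 97.66 g
sodium molybdate dihydrate: 12.5 µmol/L × 241.95 g/mol × 2.82 L ÷ 1000 = 8.53 mg
L-histidine: 5.65 mmol/L × 155.2 g/mol × 2.82 L ÷ 1000 = 2.47 g
L-arginine hydrochloride: 3.92 mmol/L × 210.66 g/mol × 2.82 L ÷ 1000 = 2.33 g
ammonium sulfate: 5.32 g/L × 2.82 L = 15.00 g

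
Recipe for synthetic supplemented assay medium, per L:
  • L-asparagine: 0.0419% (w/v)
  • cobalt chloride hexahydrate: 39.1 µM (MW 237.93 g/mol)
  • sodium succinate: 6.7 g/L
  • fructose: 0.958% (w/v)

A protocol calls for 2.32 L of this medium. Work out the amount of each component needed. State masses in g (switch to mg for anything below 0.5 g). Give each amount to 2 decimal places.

L-asparagine 0.97 g; cobalt chloride hexahydrate 21.58 mg; sodium succinate 15.54 g; fructose 22.23 g

Working volume: 2.32 L.
L-asparagine: 0.0419% w/v = 0.419 g/L → 0.419 × 2.32 L = 0.97 g
cobalt chloride hexahydrate: 39.1 µmol/L × 237.93 g/mol × 2.32 L ÷ 1000 = 21.58 mg
sodium succinate: 6.7 g/L × 2.32 L = 15.54 g
fructose: 0.958% w/v = 9.58 g/L → 9.58 × 2.32 L = 22.23 g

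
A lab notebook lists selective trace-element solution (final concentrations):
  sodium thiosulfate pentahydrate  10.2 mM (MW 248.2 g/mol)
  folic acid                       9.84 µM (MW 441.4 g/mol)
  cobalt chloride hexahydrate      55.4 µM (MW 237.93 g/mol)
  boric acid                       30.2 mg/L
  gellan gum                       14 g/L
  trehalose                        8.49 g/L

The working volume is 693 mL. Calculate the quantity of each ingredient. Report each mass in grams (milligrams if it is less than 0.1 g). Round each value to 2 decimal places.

sodium thiosulfate pentahydrate 1.75 g; folic acid 3.01 mg; cobalt chloride hexahydrate 9.13 mg; boric acid 20.93 mg; gellan gum 9.70 g; trehalose 5.88 g

Scale factor relative to 1 L: 0.693.
sodium thiosulfate pentahydrate: 10.2 mmol/L × 248.2 g/mol × 0.693 L ÷ 1000 = 1.75 g
folic acid: 9.84 µmol/L × 441.4 g/mol × 0.693 L ÷ 1000 = 3.01 mg
cobalt chloride hexahydrate: 55.4 µmol/L × 237.93 g/mol × 0.693 L ÷ 1000 = 9.13 mg
boric acid: 30.2 mg/L × 0.693 L = 20.93 mg
gellan gum: 14 g/L × 0.693 L = 9.70 g
trehalose: 8.49 g/L × 0.693 L = 5.88 g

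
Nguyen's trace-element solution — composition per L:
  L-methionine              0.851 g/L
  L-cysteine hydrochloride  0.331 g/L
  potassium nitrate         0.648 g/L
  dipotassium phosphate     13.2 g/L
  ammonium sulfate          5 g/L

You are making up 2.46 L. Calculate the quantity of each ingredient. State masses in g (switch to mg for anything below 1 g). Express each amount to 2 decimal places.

L-methionine 2.09 g; L-cysteine hydrochloride 814.26 mg; potassium nitrate 1.59 g; dipotassium phosphate 32.47 g; ammonium sulfate 12.30 g

Working volume: 2.46 L.
L-methionine: 0.851 g/L × 2.46 L = 2.09 g
L-cysteine hydrochloride: 0.331 g/L × 2.46 L = 0.81426 g = 814.26 mg
potassium nitrate: 0.648 g/L × 2.46 L = 1.59 g
dipotassium phosphate: 13.2 g/L × 2.46 L = 32.47 g
ammonium sulfate: 5 g/L × 2.46 L = 12.30 g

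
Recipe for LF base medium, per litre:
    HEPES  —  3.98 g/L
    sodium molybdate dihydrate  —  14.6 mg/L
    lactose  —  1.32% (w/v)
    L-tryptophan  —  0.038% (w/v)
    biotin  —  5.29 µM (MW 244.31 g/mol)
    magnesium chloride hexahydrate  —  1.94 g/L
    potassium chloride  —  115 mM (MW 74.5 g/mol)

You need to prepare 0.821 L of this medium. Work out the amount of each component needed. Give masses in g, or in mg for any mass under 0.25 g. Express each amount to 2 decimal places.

HEPES 3.27 g; sodium molybdate dihydrate 11.99 mg; lactose 10.84 g; L-tryptophan 0.31 g; biotin 1.06 mg; magnesium chloride hexahydrate 1.59 g; potassium chloride 7.03 g

Working volume: 0.821 L.
HEPES: 3.98 g/L × 0.821 L = 3.27 g
sodium molybdate dihydrate: 14.6 mg/L × 0.821 L = 11.99 mg
lactose: 1.32 g per 100 mL × 821 mL ÷ 100 = 10.84 g
L-tryptophan: 0.038% w/v = 0.38 g/L → 0.38 × 0.821 L = 0.31 g
biotin: 5.29 µmol/L × 244.31 g/mol × 0.821 L ÷ 1000 = 1.06 mg
magnesium chloride hexahydrate: 1.94 g/L × 0.821 L = 1.59 g
potassium chloride: 115 mmol/L × 74.5 g/mol × 0.821 L ÷ 1000 = 7.03 g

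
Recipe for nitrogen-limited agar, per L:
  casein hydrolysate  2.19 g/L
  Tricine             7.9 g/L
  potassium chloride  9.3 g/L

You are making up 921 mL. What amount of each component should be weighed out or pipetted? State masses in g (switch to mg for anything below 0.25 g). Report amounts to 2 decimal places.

Scale factor relative to 1 L: 0.921.
casein hydrolysate: 2.19 g/L × 0.921 L = 2.02 g
Tricine: 7.9 g/L × 0.921 L = 7.28 g
potassium chloride: 9.3 g/L × 0.921 L = 8.57 g

casein hydrolysate 2.02 g; Tricine 7.28 g; potassium chloride 8.57 g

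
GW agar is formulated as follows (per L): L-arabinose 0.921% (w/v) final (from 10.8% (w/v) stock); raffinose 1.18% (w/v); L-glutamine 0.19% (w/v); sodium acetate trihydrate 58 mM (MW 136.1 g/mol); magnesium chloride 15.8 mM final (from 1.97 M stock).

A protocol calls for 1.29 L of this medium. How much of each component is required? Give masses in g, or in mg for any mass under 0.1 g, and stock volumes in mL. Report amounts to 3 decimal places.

Scale factor relative to 1 L: 1.29.
L-arabinose: V = C2·V2/C1 = 0.921% ÷ 10.8% × 1290 mL = 110.008 mL
raffinose: 1.18 g per 100 mL × 1290 mL ÷ 100 = 15.222 g
L-glutamine: 0.19% w/v = 1.9 g/L → 1.9 × 1.29 L = 2.451 g
sodium acetate trihydrate: 58 mmol/L × 136.1 g/mol × 1.29 L ÷ 1000 = 10.183 g
magnesium chloride: V = C2·V2/C1 = 15.8 mM × 1290 mL ÷ 1970 mM = 10.346 mL

L-arabinose 110.008 mL; raffinose 15.222 g; L-glutamine 2.451 g; sodium acetate trihydrate 10.183 g; magnesium chloride 10.346 mL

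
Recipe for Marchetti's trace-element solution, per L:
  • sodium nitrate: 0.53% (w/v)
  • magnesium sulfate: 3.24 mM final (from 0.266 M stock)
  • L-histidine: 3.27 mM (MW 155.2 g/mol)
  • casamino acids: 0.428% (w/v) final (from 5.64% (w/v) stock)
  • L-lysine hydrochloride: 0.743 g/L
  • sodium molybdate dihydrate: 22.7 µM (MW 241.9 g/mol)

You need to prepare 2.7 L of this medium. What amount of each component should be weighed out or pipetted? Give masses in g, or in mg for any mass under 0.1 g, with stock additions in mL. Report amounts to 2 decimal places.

sodium nitrate 14.31 g; magnesium sulfate 32.89 mL; L-histidine 1.37 g; casamino acids 204.89 mL; L-lysine hydrochloride 2.01 g; sodium molybdate dihydrate 14.83 mg

Scale factor relative to 1 L: 2.7.
sodium nitrate: 0.53 g per 100 mL × 2700 mL ÷ 100 = 14.31 g
magnesium sulfate: dilute stock: 3.24 mM × 2700 mL ÷ 266 mM = 32.89 mL
L-histidine: 3.27 mmol/L × 155.2 g/mol × 2.7 L ÷ 1000 = 1.37 g
casamino acids: dilute stock: 0.428% ÷ 5.64% × 2700 mL = 204.89 mL
L-lysine hydrochloride: 0.743 g/L × 2.7 L = 2.01 g
sodium molybdate dihydrate: 22.7 µmol/L × 241.9 g/mol × 2.7 L ÷ 1000 = 14.83 mg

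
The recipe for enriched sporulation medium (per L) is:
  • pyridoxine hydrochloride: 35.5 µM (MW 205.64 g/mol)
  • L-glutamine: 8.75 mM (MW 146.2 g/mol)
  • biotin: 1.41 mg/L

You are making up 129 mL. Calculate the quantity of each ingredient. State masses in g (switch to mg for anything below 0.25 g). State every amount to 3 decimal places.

pyridoxine hydrochloride 0.942 mg; L-glutamine 165.023 mg; biotin 0.182 mg

Target volume = 129 mL = 0.129 L.
pyridoxine hydrochloride: 35.5 µmol/L × 205.64 g/mol × 0.129 L ÷ 1000 = 0.942 mg
L-glutamine: 8.75 mmol/L × 146.2 mg/mmol × 0.129 L = 165.023 mg
biotin: 1.41 mg/L × 0.129 L = 0.182 mg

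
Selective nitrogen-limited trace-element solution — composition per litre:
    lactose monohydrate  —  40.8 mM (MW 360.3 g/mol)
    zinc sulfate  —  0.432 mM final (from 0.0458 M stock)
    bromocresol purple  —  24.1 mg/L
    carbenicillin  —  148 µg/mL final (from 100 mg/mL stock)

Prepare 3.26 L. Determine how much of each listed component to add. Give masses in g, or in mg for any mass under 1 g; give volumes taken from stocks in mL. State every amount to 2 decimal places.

Working volume: 3.26 L.
lactose monohydrate: 40.8 mmol/L × 360.3 g/mol × 3.26 L ÷ 1000 = 47.92 g
zinc sulfate: dilute stock: 0.432 mM × 3260 mL ÷ 45.8 mM = 30.75 mL
bromocresol purple: 24.1 mg/L × 3.26 L = 78.57 mg
carbenicillin: V = C2·V2/C1 = 148 µg/mL × 3260 mL ÷ 100000 µg/mL = 4.82 mL

lactose monohydrate 47.92 g; zinc sulfate 30.75 mL; bromocresol purple 78.57 mg; carbenicillin 4.82 mL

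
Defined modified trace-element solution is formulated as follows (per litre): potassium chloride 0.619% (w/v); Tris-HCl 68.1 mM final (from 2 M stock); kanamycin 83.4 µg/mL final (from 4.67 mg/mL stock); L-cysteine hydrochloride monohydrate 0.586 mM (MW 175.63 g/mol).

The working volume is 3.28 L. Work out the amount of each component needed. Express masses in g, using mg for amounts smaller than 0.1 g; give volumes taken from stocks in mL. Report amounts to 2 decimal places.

potassium chloride 20.30 g; Tris-HCl 111.68 mL; kanamycin 58.58 mL; L-cysteine hydrochloride monohydrate 0.34 g

Scale factor relative to 1 L: 3.28.
potassium chloride: 0.619 g per 100 mL × 3280 mL ÷ 100 = 20.30 g
Tris-HCl: C1V1 = C2V2 → 68.1 mM × 3280 mL ÷ 2000 mM = 111.68 mL
kanamycin: C1V1 = C2V2 → 83.4 µg/mL × 3280 mL ÷ 4670 µg/mL = 58.58 mL
L-cysteine hydrochloride monohydrate: 0.586 mmol/L × 175.63 g/mol × 3.28 L ÷ 1000 = 0.34 g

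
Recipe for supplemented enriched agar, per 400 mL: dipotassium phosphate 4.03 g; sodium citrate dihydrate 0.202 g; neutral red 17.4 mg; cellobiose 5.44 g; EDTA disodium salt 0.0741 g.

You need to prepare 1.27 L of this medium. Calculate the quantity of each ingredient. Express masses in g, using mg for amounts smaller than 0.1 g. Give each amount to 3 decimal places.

Scale factor = 1270 mL / 400 mL = 3.175.
dipotassium phosphate: 4.03 g × (1270 mL / 400 mL) = 12.795 g
sodium citrate dihydrate: 0.202 g × (1270 mL / 400 mL) = 0.641 g
neutral red: 17.4 mg × (1270 mL / 400 mL) = 55.245 mg
cellobiose: 5.44 g × (1270 mL / 400 mL) = 17.272 g
EDTA disodium salt: 0.0741 g × (1270 mL / 400 mL) = 0.235 g

dipotassium phosphate 12.795 g; sodium citrate dihydrate 0.641 g; neutral red 55.245 mg; cellobiose 17.272 g; EDTA disodium salt 0.235 g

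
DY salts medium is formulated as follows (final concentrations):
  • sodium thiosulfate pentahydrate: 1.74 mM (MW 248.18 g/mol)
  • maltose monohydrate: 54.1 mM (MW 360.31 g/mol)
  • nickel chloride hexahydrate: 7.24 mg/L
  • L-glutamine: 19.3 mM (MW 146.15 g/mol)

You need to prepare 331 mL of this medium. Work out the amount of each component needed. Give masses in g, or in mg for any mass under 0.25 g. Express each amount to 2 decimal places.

sodium thiosulfate pentahydrate 142.94 mg; maltose monohydrate 6.45 g; nickel chloride hexahydrate 2.40 mg; L-glutamine 0.93 g

Target volume = 331 mL = 0.331 L.
sodium thiosulfate pentahydrate: 1.74 mmol/L × 248.18 mg/mmol × 0.331 L = 142.94 mg
maltose monohydrate: 54.1 mmol/L × 360.31 g/mol × 0.331 L ÷ 1000 = 6.45 g
nickel chloride hexahydrate: 7.24 mg/L × 0.331 L = 2.40 mg
L-glutamine: 19.3 mmol/L × 146.15 g/mol × 0.331 L ÷ 1000 = 0.93 g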